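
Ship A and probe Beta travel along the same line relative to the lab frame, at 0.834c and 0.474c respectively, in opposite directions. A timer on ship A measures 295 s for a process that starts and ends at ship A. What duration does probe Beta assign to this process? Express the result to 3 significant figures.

Transform ship A's velocity into probe Beta's frame: (0.834 + 0.474)/(1 + 0.834·0.474) = 1.308/1.395316, so the relative speed is 0.93742c.
At |u| = 0.93742c, γ = (1 − 0.878756)^(−1/2) = 2.8719.
Ship A's interval is proper; time dilation gives Δt_B = γΔτ = 2.8719 × 295 s = 847 s.

847 s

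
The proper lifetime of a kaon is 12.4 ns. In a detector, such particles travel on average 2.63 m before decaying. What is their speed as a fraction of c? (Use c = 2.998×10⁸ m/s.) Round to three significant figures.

0.578c

Let x = d/(cτ) = 2.630 m / (2.998×10⁸ m/s × 1.240×10^-8 s) = 0.70746. Since d = βγcτ, x = βγ = β/√(1−β²).
Solving: β² = x²/(1+x²) = 0.5005/1.5005 = 0.333555, so β = 0.578.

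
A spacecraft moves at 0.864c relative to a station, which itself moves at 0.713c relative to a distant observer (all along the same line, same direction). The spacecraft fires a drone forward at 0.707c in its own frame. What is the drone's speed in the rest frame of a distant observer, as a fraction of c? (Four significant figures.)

0.9958c

Compose velocities in two stages. Stage 1 (into S'): u₁ = (0.707+0.864)/(1+0.707×0.864) = 0.97526.
Stage 2 (into S): u = (0.97526+0.713)/(1+0.97526×0.713) = 0.99581, so the speed is 0.9958c.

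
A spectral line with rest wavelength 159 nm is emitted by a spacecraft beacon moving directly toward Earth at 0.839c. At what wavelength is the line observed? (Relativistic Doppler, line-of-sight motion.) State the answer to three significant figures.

Relativistic Doppler for wavelength: λ_obs = λ_src · √((1−β)/(1+β)).
With β = 0.839: factor = √(0.161/1.839) = 0.29588.
λ_obs = 159 × 0.29588 = 47.0 nm.

47.0 nm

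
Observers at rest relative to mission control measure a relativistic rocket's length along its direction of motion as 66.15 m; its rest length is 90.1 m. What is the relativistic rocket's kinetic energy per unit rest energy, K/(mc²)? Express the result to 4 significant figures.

0.3621

Length contraction gives γ = L₀/L = 90.1/66.15 = 1.36206.
K/(mc²) = γ − 1 = 1.36206 − 1 = 0.3621.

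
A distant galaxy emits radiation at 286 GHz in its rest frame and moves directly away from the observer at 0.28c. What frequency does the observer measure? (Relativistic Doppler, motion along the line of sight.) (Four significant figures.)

Relativistic Doppler (source moving away): f_obs = f_src · √((1−β)/(1+β)).
With β = 0.28: factor = √(0.72/1.28) = 0.75.
f_obs = 286 × 0.75 = 214.5 GHz.

214.5 GHz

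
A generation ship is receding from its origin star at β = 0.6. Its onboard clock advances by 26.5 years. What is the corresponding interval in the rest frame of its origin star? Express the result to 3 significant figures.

33.1 years

With β = 0.6, γ = 1/√(1 − 0.6²) = 1/√0.64 = 1.25.
The onboard clock measures proper time, so the interval in the rest frame of its origin star is dilated: Δt = γ·Δτ = 1.25 × 26.5 years = 33.1 years.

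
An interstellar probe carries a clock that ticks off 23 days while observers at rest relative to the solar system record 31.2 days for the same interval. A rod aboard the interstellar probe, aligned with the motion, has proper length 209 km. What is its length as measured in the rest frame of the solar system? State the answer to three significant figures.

γ = Δt/Δτ = 31.2/23 = 1.35652.
The rod contracts by the same γ: 209 km / 1.35652 = 154 km.

154 km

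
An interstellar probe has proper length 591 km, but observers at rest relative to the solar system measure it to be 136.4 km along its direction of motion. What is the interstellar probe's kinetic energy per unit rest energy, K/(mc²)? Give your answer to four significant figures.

3.333

Length contraction gives γ = L₀/L = 591/136.4 = 4.33284.
K/(mc²) = γ − 1 = 4.33284 − 1 = 3.333.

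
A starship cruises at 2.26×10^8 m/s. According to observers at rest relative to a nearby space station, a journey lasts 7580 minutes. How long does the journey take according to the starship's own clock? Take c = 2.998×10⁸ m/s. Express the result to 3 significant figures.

β = v/c = (2.26×10^8 m/s)/(2.998×10⁸ m/s) = 0.753836.
β² = 0.5682687, so γ = 1/√0.4317313 = 1.5219.
The starship's clock runs slow as seen from a nearby space station, so Δτ = Δt/γ = 7580/1.5219 = 4980 minutes.

4980 minutes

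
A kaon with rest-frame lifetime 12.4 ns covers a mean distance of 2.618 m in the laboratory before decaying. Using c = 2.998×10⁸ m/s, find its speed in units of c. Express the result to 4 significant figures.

Let x = d/(cτ) = 2.618 m / (2.998×10⁸ m/s × 1.240×10^-8 s) = 0.70423. Since d = βγcτ, x = βγ = β/√(1−β²).
Solving: β² = x²/(1+x²) = 0.49594/1.49594 = 0.331524, so β = 0.5758.

0.5758c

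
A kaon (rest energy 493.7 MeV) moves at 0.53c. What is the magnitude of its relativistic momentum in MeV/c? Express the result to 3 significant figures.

Lorentz factor: γ = (1 − 0.2809)^(−1/2) = 1.1792.
Momentum: p = γβ·mc = 1.1792 × 0.53 × 493.7 MeV/c = 309 MeV/c.

309 MeV/c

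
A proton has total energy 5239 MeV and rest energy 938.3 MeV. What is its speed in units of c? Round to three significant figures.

Total energy E = γmc² gives γ = 5239/938.3 = 5.5835.
Hence β = √(1 − 1/γ²) = √(1 − 0.0320765) = √0.9679235 = 0.984.

0.984c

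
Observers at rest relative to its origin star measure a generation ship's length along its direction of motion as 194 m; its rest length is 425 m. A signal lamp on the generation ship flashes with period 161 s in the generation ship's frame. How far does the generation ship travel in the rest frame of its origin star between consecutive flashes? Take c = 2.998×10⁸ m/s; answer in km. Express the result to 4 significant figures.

9.408×10^7 km

From L = L₀/γ: γ = 425/194 = 2.19072.
β = √(1 − 1/γ²) = 0.88974. Lab-frame period = γτ = 2.19072×161 s = 352.71 s. Distance = βc × γτ = 0.88974 × 2.998×10⁸ m/s × 352.71 s = 9.4083×10^10 m = 9.408×10^7 km.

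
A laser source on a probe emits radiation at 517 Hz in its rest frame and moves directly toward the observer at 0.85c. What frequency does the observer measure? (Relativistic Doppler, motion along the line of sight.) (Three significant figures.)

Relativistic Doppler (source moving toward): f_obs = f_src · √((1+β)/(1−β)).
With β = 0.85: factor = √(1.85/0.15) = 3.5119.
f_obs = 517 × 3.5119 = 1820 Hz.

1820 Hz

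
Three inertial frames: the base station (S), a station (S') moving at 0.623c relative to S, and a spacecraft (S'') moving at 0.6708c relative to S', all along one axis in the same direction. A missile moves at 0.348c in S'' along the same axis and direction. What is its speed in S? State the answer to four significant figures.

Apply u = (u'+v)/(1+u'v) twice. Missile in the station frame: (0.348+0.6708)/(1+0.348·0.6708) = 1.0188/1.2334384 = 0.82598c.
That velocity, transformed to the rest frame of the base station: (0.82598+0.623)/(1+0.82598·0.623) = 1.44898/1.51458554 = 0.95668c.

0.9567c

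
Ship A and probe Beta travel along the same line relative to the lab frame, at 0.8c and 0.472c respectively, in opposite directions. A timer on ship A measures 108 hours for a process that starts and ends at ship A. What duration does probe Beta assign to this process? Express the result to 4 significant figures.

281.3 hours

Transform ship A's velocity into probe Beta's frame: (0.8 + 0.472)/(1 + 0.8·0.472) = 1.272/1.3776, so the relative speed is 0.92334c.
γ for this relative speed: γ = 1/√(1 − 0.852557) = 2.6043.
The clock on ship A records proper time, so probe Beta measures Δt = γΔτ = 2.6043 × 108 = 281.3 hours.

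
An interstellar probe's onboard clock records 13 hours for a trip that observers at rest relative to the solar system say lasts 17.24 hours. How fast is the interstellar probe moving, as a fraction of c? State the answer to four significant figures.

0.6568c

γ = Δt/Δτ = 17.24/13 = 1.3262.
β = √(1 − 1/γ²) = √(1 − 0.568567) = √0.431433 = 0.6568.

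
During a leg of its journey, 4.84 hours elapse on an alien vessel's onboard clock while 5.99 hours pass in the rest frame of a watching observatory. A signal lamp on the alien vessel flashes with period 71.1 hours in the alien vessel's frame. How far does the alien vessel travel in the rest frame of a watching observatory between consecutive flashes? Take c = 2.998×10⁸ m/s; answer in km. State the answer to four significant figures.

5.595×10^10 km

The time-dilation ratio gives γ = 5.99/4.84 = 1.2376.
β = √(1 − 1/γ²) = 0.58916. Lab-frame period = γτ = 1.2376×71.1 hours = 87.993 hours. Distance = βc × γτ = 0.58916 × 2.998×10⁸ m/s × 316774.8 s = 5.5952×10^13 m = 5.595×10^10 km.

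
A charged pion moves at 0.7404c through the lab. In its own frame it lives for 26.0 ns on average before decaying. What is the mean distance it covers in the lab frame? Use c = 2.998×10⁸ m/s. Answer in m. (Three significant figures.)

8.59 m

With β = 0.7404, γ = 1/√(1 − 0.7404²) = 1/√0.45180784 = 1.4877.
Lab-frame lifetime: Δt = γτ = 1.4877 × 26.0 ns = 38.68 ns.
Distance: d = vΔt = 0.7404 × 2.998×10⁸ m/s × 3.8680×10^-8 s = 8.59 m.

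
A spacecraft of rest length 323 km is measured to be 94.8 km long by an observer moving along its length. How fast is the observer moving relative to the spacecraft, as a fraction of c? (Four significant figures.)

0.9560c

Length contraction gives γ = L₀/L = 323/94.8 = 3.4072.
β = √(1 − 1/γ²) = √0.91386 = 0.9560.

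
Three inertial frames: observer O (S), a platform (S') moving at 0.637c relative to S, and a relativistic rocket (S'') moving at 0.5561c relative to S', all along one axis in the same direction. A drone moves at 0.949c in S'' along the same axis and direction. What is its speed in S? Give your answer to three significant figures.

Compose velocities in two stages. Stage 1 (into S'): u₁ = (0.949+0.5561)/(1+0.949×0.5561) = 0.98518.
Stage 2 (into S): u = (0.98518+0.637)/(1+0.98518×0.637) = 0.99669, so the speed is 0.997c.

0.997c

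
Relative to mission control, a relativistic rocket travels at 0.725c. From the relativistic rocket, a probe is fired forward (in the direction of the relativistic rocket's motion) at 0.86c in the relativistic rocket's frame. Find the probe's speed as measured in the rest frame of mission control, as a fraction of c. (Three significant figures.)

In units of c, u = (u' + v)/(1 + u'v) with u' = 0.86 and v = 0.725.
Numerator: 0.86 + 0.725 = 1.585. Denominator: 1 + (0.86)(0.725) = 1.6235.
u = 1.585/1.6235 = 0.97629, so the speed is 0.976c.

0.976c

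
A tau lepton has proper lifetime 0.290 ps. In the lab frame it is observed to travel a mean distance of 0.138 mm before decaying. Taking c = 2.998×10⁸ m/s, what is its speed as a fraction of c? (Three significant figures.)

0.846c

d = βγcτ ⇒ βγ = d/(cτ) = 1.380×10^-4 m / (8.6942×10^-5 m) = 1.5873.
β = (βγ)/√(1+(βγ)²) = 1.5873/√3.51952 = 0.846.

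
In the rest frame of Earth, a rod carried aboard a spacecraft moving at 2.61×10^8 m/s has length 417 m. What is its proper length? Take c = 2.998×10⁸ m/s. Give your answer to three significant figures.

848 m

β = v/c = (2.61×10^8 m/s)/(2.998×10⁸ m/s) = 0.87058.
With β = 0.87058, γ = 1/√(1 − 0.87058²) = 1/√0.2420904636 = 2.0324.
Proper length: L₀ = γ·L = 2.0324 × 417 = 848 m.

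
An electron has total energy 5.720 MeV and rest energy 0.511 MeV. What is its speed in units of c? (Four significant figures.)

0.9960c

γ = E/(mc²) = 5.720/0.511 = 11.194.
β = √(1 − 1/γ²) = √(1 − 0.00798049) = √0.99201951 = 0.9960.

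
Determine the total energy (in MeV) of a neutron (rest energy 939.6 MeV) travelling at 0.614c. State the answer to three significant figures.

1190 MeV

Lorentz factor: γ = (1 − 0.376996)^(−1/2) = 1.2669.
Total energy: E = γmc² = 1.2669 × 939.6 MeV = 1190 MeV.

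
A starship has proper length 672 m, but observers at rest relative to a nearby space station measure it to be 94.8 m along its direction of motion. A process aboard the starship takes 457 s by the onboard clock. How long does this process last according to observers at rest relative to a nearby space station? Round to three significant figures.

3240 s

From L = L₀/γ: γ = 672/94.8 = 7.08861.
The same γ dilates the second interval: 7.08861 × 457 s = 3240 s.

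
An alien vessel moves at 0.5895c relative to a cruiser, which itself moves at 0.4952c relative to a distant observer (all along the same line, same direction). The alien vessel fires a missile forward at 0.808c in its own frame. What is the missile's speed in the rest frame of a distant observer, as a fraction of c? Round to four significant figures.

0.9817c

Apply u = (u'+v)/(1+u'v) twice. Missile in the cruiser frame: (0.808+0.5895)/(1+0.808·0.5895) = 1.3975/1.476316 = 0.94661c.
That velocity, transformed to the rest frame of a distant observer: (0.94661+0.4952)/(1+0.94661·0.4952) = 1.44181/1.468761272 = 0.98165c.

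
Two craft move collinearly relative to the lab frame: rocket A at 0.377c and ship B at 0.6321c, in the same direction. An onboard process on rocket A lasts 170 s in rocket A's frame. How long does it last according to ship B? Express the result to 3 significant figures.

Transform rocket A's velocity into ship B's frame: (0.377 − 0.6321)/(1 − 0.377·0.6321) = −0.2551/0.7616983, so the relative speed is 0.33491c.
At |u| = 0.33491c, γ = (1 − 0.112165)^(−1/2) = 1.0613.
Rocket A's interval is proper; time dilation gives Δt_B = γΔτ = 1.0613 × 170 s = 180 s.

180 s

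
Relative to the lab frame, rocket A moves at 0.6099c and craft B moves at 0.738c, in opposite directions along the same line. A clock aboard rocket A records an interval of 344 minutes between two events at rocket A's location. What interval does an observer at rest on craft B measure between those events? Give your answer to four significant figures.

932.8 minutes

The velocity of rocket A relative to craft B is (0.6099 + 0.738)c / (1 + 0.6099×0.738) = 0.92952c; relative speed 0.92952c.
γ for this relative speed: γ = 1/√(1 − 0.864007) = 2.7117.
Rocket A's interval is proper; time dilation gives Δt_B = γΔτ = 2.7117 × 344 minutes = 932.8 minutes.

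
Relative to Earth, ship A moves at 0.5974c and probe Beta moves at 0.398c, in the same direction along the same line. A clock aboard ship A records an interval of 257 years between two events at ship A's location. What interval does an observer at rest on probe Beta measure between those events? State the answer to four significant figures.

266.3 years

Speed of ship A in probe Beta's frame: u = (v_A − v_B)/(1 − v_A v_B/c²) = (0.5974 − 0.398)/(1 − 0.5974×0.398) = 0.1994/0.7622348 = 0.2616; |u| = 0.2616c.
At |u| = 0.2616c, γ = (1 − 0.0684346)^(−1/2) = 1.0361.
The clock on ship A records proper time, so probe Beta measures Δt = γΔτ = 1.0361 × 257 = 266.3 years.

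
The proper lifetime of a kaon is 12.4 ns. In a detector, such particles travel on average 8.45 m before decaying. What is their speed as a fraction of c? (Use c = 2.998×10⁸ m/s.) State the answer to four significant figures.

0.9153c

Lab distance = (lab lifetime)·v = γτ·βc, so βγ = d/(cτ) = 8.450/(2.998×10⁸ × 1.240×10^-8) = 2.273.
With βγ = 2.273: γ² = 1 + (βγ)² = 6.16653, and β = (βγ)/γ = 2.273/2.48325 = 0.9153.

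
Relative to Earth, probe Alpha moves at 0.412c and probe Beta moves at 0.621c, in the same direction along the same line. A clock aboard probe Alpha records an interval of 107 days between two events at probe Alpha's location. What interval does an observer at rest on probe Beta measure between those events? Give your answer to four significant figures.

111.5 days

Speed of probe Alpha in probe Beta's frame: u = (v_A − v_B)/(1 − v_A v_B/c²) = (0.412 − 0.621)/(1 − 0.412×0.621) = −0.209/0.744148 = −0.28086; |u| = 0.28086c.
At |u| = 0.28086c, γ = (1 − 0.0788823)^(−1/2) = 1.0419.
The clock on probe Alpha records proper time, so probe Beta measures Δt = γΔτ = 1.0419 × 107 = 111.5 days.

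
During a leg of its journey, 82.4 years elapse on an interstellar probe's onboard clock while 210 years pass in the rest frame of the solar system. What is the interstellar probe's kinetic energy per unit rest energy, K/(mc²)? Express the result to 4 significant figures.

1.549

The time-dilation ratio gives γ = 210/82.4 = 2.54854.
Since K = (γ−1)mc², K/(mc²) = 2.54854 − 1 = 1.549.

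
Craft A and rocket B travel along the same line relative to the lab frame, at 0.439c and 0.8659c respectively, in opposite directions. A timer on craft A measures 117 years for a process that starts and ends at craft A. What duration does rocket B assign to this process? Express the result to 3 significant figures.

Speed of craft A in rocket B's frame: u = (v_A + v_B)/(1 + v_A v_B/c²) = (0.439 + 0.8659)/(1 + 0.439×0.8659) = 1.3049/1.3801301 = 0.94549; |u| = 0.94549c.
At |u| = 0.94549c, γ = (1 − 0.893951)^(−1/2) = 3.0708.
The clock on craft A records proper time, so rocket B measures Δt = γΔτ = 3.0708 × 117 = 359 years.

359 years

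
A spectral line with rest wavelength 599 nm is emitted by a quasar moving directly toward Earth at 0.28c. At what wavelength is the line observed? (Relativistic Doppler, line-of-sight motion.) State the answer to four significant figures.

449.2 nm

Relativistic Doppler for wavelength: λ_obs = λ_src · √((1−β)/(1+β)).
With β = 0.28: factor = √(0.72/1.28) = 0.75.
λ_obs = 599 × 0.75 = 449.2 nm.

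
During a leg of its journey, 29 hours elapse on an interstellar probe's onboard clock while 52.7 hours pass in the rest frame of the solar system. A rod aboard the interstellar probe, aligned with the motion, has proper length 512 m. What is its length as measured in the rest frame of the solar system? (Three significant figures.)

282 m

γ = Δt/Δτ = 52.7/29 = 1.81724.
L = L₀/γ = 512/1.81724 = 282 m.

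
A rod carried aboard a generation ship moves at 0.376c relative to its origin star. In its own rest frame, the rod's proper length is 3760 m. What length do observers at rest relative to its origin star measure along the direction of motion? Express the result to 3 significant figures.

With β = 0.376, γ = 1/√(1 − 0.376²) = 1/√0.858624 = 1.0792.
Along the direction of motion the measured length is L₀/γ = 3760/1.0792 = 3480 m.

3480 m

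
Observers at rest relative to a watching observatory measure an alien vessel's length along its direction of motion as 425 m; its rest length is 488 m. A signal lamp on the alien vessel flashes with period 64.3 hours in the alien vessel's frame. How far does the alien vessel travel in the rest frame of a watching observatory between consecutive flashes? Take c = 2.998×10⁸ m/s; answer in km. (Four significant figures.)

γ = L₀/L = 488/425 = 1.14824.
β = √(1 − 1/γ²) = 0.49146. Lab-frame period = γτ = 1.14824×64.3 hours = 73.832 hours. Distance = βc × γτ = 0.49146 × 2.998×10⁸ m/s × 265795.2 s = 3.9162×10^13 m = 3.916×10^10 km.

3.916×10^10 km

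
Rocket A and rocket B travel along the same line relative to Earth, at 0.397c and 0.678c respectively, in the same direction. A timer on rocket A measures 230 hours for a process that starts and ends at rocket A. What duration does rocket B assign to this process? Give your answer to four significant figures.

249.2 hours

Transform rocket A's velocity into rocket B's frame: (0.397 − 0.678)/(1 − 0.397·0.678) = −0.281/0.730834, so the relative speed is 0.38449c.
γ for this relative speed: γ = 1/√(1 − 0.147833) = 1.0833.
The clock on rocket A records proper time, so rocket B measures Δt = γΔτ = 1.0833 × 230 = 249.2 hours.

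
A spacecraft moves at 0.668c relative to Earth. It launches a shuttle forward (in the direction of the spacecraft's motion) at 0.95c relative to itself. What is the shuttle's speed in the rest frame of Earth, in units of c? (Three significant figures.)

Relativistic velocity addition: u = (u' + v)/(1 + u'v/c²), with u' = 0.95c and v = 0.668c.
Numerator: 0.95 + 0.668 = 1.618. Denominator: 1 + (0.95)(0.668) = 1.6346.
u = 1.618/1.6346 = 0.98984, so the speed is 0.990c.

0.990c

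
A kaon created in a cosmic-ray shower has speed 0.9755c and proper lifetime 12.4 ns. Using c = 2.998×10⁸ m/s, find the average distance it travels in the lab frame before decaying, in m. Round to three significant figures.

16.5 m

γ = 1/√(1 − β²) = 1/√(1 − 0.95160025) = 1/√0.04839975 = 1/0.219999 = 4.5455.
Lab-frame lifetime: Δt = γτ = 4.5455 × 12.4 ns = 56.364 ns.
Distance: d = vΔt = 0.9755 × 2.998×10⁸ m/s × 5.6364×10^-8 s = 16.5 m.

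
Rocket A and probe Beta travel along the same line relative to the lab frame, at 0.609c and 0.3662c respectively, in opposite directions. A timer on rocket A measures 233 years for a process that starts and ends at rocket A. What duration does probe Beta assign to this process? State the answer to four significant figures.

386.1 years

Transform rocket A's velocity into probe Beta's frame: (0.609 + 0.3662)/(1 + 0.609·0.3662) = 0.9752/1.2230158, so the relative speed is 0.79737c.
γ for this relative speed: γ = 1/√(1 − 0.635799) = 1.657.
Rocket A's interval is proper; time dilation gives Δt_B = γΔτ = 1.657 × 233 years = 386.1 years.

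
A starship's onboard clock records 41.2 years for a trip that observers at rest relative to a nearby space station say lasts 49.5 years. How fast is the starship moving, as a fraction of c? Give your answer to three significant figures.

γ = Δt/Δτ = 49.5/41.2 = 1.2015.
β = √(1 − 1/γ²) = √(1 − 0.692712) = √0.307288 = 0.554.

0.554c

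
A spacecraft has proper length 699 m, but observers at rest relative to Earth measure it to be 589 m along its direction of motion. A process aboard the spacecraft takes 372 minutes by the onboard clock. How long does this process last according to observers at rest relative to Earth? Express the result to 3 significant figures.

441 minutes

γ = L₀/L = 699/589 = 1.18676.
The same γ dilates the second interval: 1.18676 × 372 minutes = 441 minutes.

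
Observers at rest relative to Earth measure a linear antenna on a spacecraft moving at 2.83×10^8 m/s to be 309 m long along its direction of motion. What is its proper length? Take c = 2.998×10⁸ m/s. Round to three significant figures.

β = v/c = (2.83×10^8 m/s)/(2.998×10⁸ m/s) = 0.943963.
β² = 0.8910661, so γ = 1/√0.1089339 = 3.0298.
Proper length: L₀ = γ·L = 3.0298 × 309 = 936 m.

936 m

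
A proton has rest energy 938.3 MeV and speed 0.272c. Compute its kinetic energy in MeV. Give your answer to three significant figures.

36.8 MeV

Lorentz factor: γ = (1 − 0.073984)^(−1/2) = 1.03918.
Kinetic energy: K = (γ − 1)mc² = (1.03918 − 1) × 938.3 MeV = 0.03918 × 938.3 = 36.8 MeV.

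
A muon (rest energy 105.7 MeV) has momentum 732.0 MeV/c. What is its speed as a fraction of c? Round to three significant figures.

βγ = pc/(mc²) = 732.0/105.7 = 6.9253.
Since γ² = 1 + (βγ)² = 48.9598, γ = √48.9598 = 6.99713, and β = (βγ)/γ = 6.9253/6.99713 = 0.990.

0.990c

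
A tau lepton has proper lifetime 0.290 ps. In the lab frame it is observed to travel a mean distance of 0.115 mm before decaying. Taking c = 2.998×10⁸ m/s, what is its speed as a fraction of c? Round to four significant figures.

d = βγcτ ⇒ βγ = d/(cτ) = 1.150×10^-4 m / (8.6942×10^-5 m) = 1.3227.
β = (βγ)/√(1+(βγ)²) = 1.3227/√2.74954 = 0.7977.

0.7977c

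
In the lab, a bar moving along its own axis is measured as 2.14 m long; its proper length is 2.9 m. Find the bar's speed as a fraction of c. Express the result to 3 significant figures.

Length contraction gives γ = L₀/L = 2.9/2.14 = 1.3551.
β = √(1 − 1/γ²) = √0.455425 = 0.675.

0.675c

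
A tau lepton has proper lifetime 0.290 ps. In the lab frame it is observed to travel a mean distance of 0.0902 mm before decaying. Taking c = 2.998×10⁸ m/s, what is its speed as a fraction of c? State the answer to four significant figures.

0.7200c

Let x = d/(cτ) = 9.020×10^-5 m / (2.998×10⁸ m/s × 2.900×10^-13 s) = 1.0375. Since d = βγcτ, x = βγ = β/√(1−β²).
Solving: β² = x²/(1+x²) = 1.07641/2.07641 = 0.5184, so β = 0.7200.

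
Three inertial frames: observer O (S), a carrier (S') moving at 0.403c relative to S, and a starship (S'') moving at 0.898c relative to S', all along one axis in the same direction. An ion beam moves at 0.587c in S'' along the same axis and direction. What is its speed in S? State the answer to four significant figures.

0.9882c

Compose velocities in two stages. Stage 1 (into S'): u₁ = (0.587+0.898)/(1+0.587×0.898) = 0.97241.
Stage 2 (into S): u = (0.97241+0.403)/(1+0.97241×0.403) = 0.98817, so the speed is 0.9882c.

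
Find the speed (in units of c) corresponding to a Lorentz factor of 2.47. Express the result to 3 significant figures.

0.914c

β = √(1 − 1/γ²) = √(1 − 1/6.1009) = √0.83609 = 0.914.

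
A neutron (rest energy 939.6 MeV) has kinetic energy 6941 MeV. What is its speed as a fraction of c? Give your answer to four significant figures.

0.9929c

γ = 1 + K/(mc²) = 1 + 6941/939.6 = 8.3872.
β = √(1 − 1/γ²) = √(1 − 0.0142156) = √0.9857844 = 0.9929.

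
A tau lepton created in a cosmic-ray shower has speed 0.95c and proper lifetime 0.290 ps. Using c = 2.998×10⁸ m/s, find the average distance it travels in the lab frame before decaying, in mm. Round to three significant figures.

γ = 1/√(1 − β²) = 1/√(1 − 0.9025) = 1/√0.0975 = 1/0.31225 = 3.2026.
Lab-frame lifetime: Δt = γτ = 3.2026 × 0.290 ps = 0.92875 ps.
Distance: d = vΔt = 0.95 × 2.998×10⁸ m/s × 9.2875×10^-13 s = 2.65×10^-4 m = 0.265 mm.

0.265 mm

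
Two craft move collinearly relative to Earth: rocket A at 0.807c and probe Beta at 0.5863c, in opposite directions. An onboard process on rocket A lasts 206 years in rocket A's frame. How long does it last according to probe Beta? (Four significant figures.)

The velocity of rocket A relative to probe Beta is (0.807 + 0.5863)c / (1 + 0.807×0.5863) = 0.9458c; relative speed 0.9458c.
γ for this relative speed: γ = 1/√(1 − 0.894538) = 3.0793.
The clock on rocket A records proper time, so probe Beta measures Δt = γΔτ = 3.0793 × 206 = 634.3 years.

634.3 years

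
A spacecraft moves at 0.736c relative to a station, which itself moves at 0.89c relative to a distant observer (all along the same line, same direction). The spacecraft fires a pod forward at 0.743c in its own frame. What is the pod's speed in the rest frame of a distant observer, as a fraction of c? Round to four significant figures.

Compose velocities in two stages. Stage 1 (into S'): u₁ = (0.743+0.736)/(1+0.743×0.736) = 0.95614.
Stage 2 (into S): u = (0.95614+0.89)/(1+0.95614×0.89) = 0.99739, so the speed is 0.9974c.

0.9974c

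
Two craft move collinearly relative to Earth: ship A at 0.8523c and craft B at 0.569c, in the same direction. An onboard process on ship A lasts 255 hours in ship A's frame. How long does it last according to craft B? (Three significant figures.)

The velocity of ship A relative to craft B is (0.8523 − 0.569)c / (1 − 0.8523×0.569) = 0.55005c; relative speed 0.55005c.
At |u| = 0.55005c, γ = (1 − 0.302555)^(−1/2) = 1.1974.
The clock on ship A records proper time, so craft B measures Δt = γΔτ = 1.1974 × 255 = 305 hours.

305 hours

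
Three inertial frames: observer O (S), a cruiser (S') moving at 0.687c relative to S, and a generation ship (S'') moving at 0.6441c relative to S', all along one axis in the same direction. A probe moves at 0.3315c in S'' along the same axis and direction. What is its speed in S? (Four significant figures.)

0.9605c

First combine the probe and generation ship (S''→S'): u₁ = (0.3315 + 0.6441)/(1 + 0.3315×0.6441) = 0.9756/1.21351915 = 0.80394.
Then combine with the cruiser (S'→S): u = (0.80394 + 0.687)/(1 + 0.80394×0.687) = 1.49094/1.55230678 = 0.96047.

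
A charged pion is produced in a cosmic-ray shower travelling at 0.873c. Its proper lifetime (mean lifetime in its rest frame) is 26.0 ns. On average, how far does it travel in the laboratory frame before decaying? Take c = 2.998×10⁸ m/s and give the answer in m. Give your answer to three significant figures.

14.0 m

With β = 0.873, γ = 1/√(1 − 0.873²) = 1/√0.237871 = 2.0504.
Lab-frame lifetime: Δt = γτ = 2.0504 × 26.0 ns = 53.31 ns.
Distance: d = vΔt = 0.873 × 2.998×10⁸ m/s × 5.3310×10^-8 s = 14.0 m.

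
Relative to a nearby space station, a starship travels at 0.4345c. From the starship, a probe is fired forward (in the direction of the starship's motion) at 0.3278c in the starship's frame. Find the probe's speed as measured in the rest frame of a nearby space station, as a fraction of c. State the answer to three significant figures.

Relativistic velocity addition: u = (u' + v)/(1 + u'v/c²), with u' = 0.3278c and v = 0.4345c.
Numerator: 0.3278 + 0.4345 = 0.7623. Denominator: 1 + (0.3278)(0.4345) = 1.1424291.
u = 0.7623/1.1424291 = 0.66726, so the speed is 0.667c.

0.667c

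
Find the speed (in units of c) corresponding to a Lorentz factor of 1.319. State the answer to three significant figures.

β = √(1 − 1/γ²) = √(1 − 1/1.739761) = √0.425208 = 0.652.

0.652c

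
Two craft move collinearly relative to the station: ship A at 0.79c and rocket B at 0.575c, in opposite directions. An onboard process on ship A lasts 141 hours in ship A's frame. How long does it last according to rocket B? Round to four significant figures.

The velocity of ship A relative to rocket B is (0.79 + 0.575)c / (1 + 0.79×0.575) = 0.93863c; relative speed 0.93863c.
γ for this relative speed: γ = 1/√(1 − 0.881026) = 2.8992.
The clock on ship A records proper time, so rocket B measures Δt = γΔτ = 2.8992 × 141 = 408.8 hours.

408.8 hours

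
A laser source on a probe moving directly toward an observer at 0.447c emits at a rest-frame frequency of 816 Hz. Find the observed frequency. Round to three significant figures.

1320 Hz

Relativistic Doppler (source moving toward): f_obs = f_src · √((1+β)/(1−β)).
With β = 0.447: factor = √(1.447/0.553) = 1.6176.
f_obs = 816 × 1.6176 = 1320 Hz.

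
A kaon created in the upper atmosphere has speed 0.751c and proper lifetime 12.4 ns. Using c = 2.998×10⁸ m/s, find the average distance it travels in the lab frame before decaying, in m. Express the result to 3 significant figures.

Lorentz factor: γ = (1 − 0.564001)^(−1/2) = 1.5145.
Lab-frame lifetime: Δt = γτ = 1.5145 × 12.4 ns = 18.78 ns.
Distance: d = vΔt = 0.751 × 2.998×10⁸ m/s × 1.8780×10^-8 s = 4.23 m.

4.23 m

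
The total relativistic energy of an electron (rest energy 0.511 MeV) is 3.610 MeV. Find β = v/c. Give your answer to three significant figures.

Total energy E = γmc² gives γ = 3.610/0.511 = 7.0646.
Hence β = √(1 − 1/γ²) = √(1 − 0.0200366) = √0.9799634 = 0.990.

0.990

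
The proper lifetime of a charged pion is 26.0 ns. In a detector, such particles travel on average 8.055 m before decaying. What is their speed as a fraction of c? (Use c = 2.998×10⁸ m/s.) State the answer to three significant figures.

d = βγcτ ⇒ βγ = d/(cτ) = 8.055 m / (7.7948 m) = 1.0334.
β = (βγ)/√(1+(βγ)²) = 1.0334/√2.06792 = 0.719.

0.719c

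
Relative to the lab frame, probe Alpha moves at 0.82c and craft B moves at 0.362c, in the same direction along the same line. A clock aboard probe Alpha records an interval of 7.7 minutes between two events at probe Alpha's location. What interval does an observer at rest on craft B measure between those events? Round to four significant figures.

Speed of probe Alpha in craft B's frame: u = (v_A − v_B)/(1 − v_A v_B/c²) = (0.82 − 0.362)/(1 − 0.82×0.362) = 0.458/0.70316 = 0.65135; |u| = 0.65135c.
At |u| = 0.65135c, γ = (1 − 0.424257)^(−1/2) = 1.3179.
Probe Alpha's interval is proper; time dilation gives Δt_B = γΔτ = 1.3179 × 7.7 minutes = 10.15 minutes.

10.15 minutes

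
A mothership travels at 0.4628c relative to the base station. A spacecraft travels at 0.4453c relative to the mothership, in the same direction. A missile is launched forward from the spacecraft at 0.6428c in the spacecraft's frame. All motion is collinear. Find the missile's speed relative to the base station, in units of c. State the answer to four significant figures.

0.9405c

First combine the missile and spacecraft (S''→S'): u₁ = (0.6428 + 0.4453)/(1 + 0.6428×0.4453) = 1.0881/1.28623884 = 0.84595.
Then combine with the mothership (S'→S): u = (0.84595 + 0.4628)/(1 + 0.84595×0.4628) = 1.30875/1.39150566 = 0.94053.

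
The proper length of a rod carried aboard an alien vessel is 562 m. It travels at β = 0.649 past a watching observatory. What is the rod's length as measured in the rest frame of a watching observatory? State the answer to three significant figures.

β² = 0.421201, so γ = 1/√0.578799 = 1.3144.
Length contraction: L = L₀/γ = 562/1.3144 = 428 m.

428 m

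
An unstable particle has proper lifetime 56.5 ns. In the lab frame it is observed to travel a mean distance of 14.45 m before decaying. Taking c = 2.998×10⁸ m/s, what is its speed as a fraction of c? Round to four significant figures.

Lab distance = (lab lifetime)·v = γτ·βc, so βγ = d/(cτ) = 14.45/(2.998×10⁸ × 5.650×10^-8) = 0.85308.
With βγ = 0.85308: γ² = 1 + (βγ)² = 1.727745, and β = (βγ)/γ = 0.85308/1.31444 = 0.6490.

0.6490c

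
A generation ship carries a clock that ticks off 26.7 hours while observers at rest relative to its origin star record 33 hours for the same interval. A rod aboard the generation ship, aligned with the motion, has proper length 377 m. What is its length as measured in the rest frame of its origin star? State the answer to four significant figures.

γ = Δt/Δτ = 33/26.7 = 1.23596.
L = L₀/γ = 377/1.23596 = 305.0 m.

305.0 m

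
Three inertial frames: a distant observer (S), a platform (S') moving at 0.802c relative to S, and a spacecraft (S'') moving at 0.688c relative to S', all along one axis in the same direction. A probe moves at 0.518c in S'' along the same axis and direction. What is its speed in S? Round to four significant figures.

Apply u = (u'+v)/(1+u'v) twice. Probe in the platform frame: (0.518+0.688)/(1+0.518·0.688) = 1.206/1.356384 = 0.88913c.
That velocity, transformed to the rest frame of a distant observer: (0.88913+0.802)/(1+0.88913·0.802) = 1.69113/1.71308226 = 0.98719c.

0.9872c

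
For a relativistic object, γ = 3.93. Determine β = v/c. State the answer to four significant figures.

0.9671

β = √(1 − 1/γ²) = √(1 − 1/15.4449) = √0.935254 = 0.9671.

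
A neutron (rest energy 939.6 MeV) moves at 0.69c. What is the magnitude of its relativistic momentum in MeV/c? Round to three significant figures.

896 MeV/c

With β = 0.69, γ = 1/√(1 − 0.69²) = 1/√0.5239 = 1.3816.
Momentum: p = γβ·mc = 1.3816 × 0.69 × 939.6 MeV/c = 896 MeV/c.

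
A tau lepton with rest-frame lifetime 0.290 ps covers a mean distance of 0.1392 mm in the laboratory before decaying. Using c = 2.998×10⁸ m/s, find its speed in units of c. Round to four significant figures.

0.8482c

Lab distance = (lab lifetime)·v = γτ·βc, so βγ = d/(cτ) = 1.392×10^-4/(2.998×10⁸ × 2.900×10^-13) = 1.6011.
With βγ = 1.6011: γ² = 1 + (βγ)² = 3.56352, and β = (βγ)/γ = 1.6011/1.88773 = 0.8482.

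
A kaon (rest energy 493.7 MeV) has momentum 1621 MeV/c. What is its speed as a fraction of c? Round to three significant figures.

pc/(mc²) = 1621/493.7 = 3.2834 = βγ = β/√(1−β²).
So β² = x²/(1 + x²) with x = 3.2834: x² = 10.7807, β² = 10.7807/11.7807 = 0.915115, β = 0.957.

0.957c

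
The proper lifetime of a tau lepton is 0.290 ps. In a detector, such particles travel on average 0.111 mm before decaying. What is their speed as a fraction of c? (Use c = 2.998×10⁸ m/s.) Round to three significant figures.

Let x = d/(cτ) = 1.110×10^-4 m / (2.998×10⁸ m/s × 2.900×10^-13 s) = 1.2767. Since d = βγcτ, x = βγ = β/√(1−β²).
Solving: β² = x²/(1+x²) = 1.62996/2.62996 = 0.619766, so β = 0.787.

0.787c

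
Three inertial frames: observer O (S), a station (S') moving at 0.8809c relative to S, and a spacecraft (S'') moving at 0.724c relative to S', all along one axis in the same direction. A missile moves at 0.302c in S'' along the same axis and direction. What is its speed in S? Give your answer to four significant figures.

0.9892c

Apply u = (u'+v)/(1+u'v) twice. Missile in the station frame: (0.302+0.724)/(1+0.302·0.724) = 1.026/1.218648 = 0.84192c.
That velocity, transformed to the rest frame of observer O: (0.84192+0.8809)/(1+0.84192·0.8809) = 1.72282/1.741647328 = 0.98919c.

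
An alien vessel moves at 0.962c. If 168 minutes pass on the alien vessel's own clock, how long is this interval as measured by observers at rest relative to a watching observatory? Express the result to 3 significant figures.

Lorentz factor: γ = (1 − 0.925444)^(−1/2) = 3.6623.
Time dilation: Δt = γ·Δτ = 3.6623 × 168 = 615 minutes.

615 minutes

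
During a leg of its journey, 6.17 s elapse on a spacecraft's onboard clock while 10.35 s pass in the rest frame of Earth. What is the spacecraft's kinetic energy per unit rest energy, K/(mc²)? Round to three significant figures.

0.677

The time-dilation ratio gives γ = 10.35/6.17 = 1.67747.
K/(mc²) = γ − 1 = 1.67747 − 1 = 0.677.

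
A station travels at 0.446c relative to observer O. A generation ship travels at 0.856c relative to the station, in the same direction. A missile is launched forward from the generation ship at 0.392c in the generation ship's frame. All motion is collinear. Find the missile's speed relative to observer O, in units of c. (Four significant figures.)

0.9744c

First combine the missile and generation ship (S''→S'): u₁ = (0.392 + 0.856)/(1 + 0.392×0.856) = 1.248/1.335552 = 0.93445.
Then combine with the station (S'→S): u = (0.93445 + 0.446)/(1 + 0.93445×0.446) = 1.38045/1.4167647 = 0.97437.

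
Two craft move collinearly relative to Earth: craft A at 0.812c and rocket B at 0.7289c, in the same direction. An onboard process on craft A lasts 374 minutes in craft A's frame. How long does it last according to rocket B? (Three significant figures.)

Transform craft A's velocity into rocket B's frame: (0.812 − 0.7289)/(1 − 0.812·0.7289) = 0.0831/0.4081332, so the relative speed is 0.20361c.
At |u| = 0.20361c, γ = (1 − 0.041457)^(−1/2) = 1.0214.
Craft A's interval is proper; time dilation gives Δt_B = γΔτ = 1.0214 × 374 minutes = 382 minutes.

382 minutes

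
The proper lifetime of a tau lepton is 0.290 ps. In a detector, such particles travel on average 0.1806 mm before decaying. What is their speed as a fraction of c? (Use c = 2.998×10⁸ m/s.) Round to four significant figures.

0.9010c

d = βγcτ ⇒ βγ = d/(cτ) = 1.806×10^-4 m / (8.6942×10^-5 m) = 2.0772.
β = (βγ)/√(1+(βγ)²) = 2.0772/√5.31476 = 0.9010.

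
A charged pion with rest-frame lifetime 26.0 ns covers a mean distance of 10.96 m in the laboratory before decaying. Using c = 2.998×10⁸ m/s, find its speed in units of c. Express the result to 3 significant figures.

Lab distance = (lab lifetime)·v = γτ·βc, so βγ = d/(cτ) = 10.96/(2.998×10⁸ × 2.600×10^-8) = 1.4061.
With βγ = 1.4061: γ² = 1 + (βγ)² = 2.97712, and β = (βγ)/γ = 1.4061/1.72543 = 0.815.

0.815c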